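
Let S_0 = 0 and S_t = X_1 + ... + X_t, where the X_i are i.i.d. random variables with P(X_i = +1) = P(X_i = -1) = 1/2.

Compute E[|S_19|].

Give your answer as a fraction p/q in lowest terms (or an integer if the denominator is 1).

Answer: 230945/65536

Derivation:
S_19 takes values m ≡ 1 (mod 2) with |m| ≤ 19; P(S_19=m) = C(19,(19+m)/2)/2^19.
Total paths: 2^19 = 524288
Distribution: P(S=-19)=1/524288, P(S=-17)=19/524288, P(S=-15)=171/524288, P(S=-13)=969/524288, P(S=-11)=3876/524288, P(S=-9)=11628/524288, P(S=-7)=27132/524288, P(S=-5)=50388/524288, P(S=-3)=75582/524288, P(S=-1)=92378/524288, P(S=1)=92378/524288, P(S=3)=75582/524288, P(S=5)=50388/524288, P(S=7)=27132/524288, P(S=9)=11628/524288, P(S=11)=3876/524288, P(S=13)=969/524288, P(S=15)=171/524288, P(S=17)=19/524288, P(S=19)=1/524288
E[|S_19|] = Σ_m |m|·P(S_19=m) = 1847560/524288 = 230945/65536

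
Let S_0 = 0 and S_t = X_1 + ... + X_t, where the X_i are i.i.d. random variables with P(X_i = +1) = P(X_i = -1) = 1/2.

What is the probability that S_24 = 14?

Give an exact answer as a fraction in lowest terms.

Answer: 5313/2097152

Derivation:
To reach position 14 after 24 steps: need 19 steps of +1 and 5 of -1.
Favorable paths: C(24,19) = 42504
Total paths: 2^24 = 16777216
P = 42504/16777216 = 5313/2097152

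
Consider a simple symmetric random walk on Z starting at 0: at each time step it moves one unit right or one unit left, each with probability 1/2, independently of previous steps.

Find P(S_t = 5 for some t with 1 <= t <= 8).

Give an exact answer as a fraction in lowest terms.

Count via complement. Let g(t,s) = #length-t paths at position s with S_1..S_t all ≠ 5.
g(t,s) = g(t-1,s-1) + g(t-1,s+1) for s ≠ 5; g(t,5) = 0.
t=0: g(0,0)=1
t=1: g(1,-1)=1 g(1,1)=1
t=2: g(2,-2)=1 g(2,0)=2 g(2,2)=1
t=3: g(3,-3)=1 g(3,-1)=3 g(3,1)=3 g(3,3)=1
t=4: g(4,-4)=1 g(4,-2)=4 g(4,0)=6 g(4,2)=4 g(4,4)=1
t=5: g(5,-5)=1 g(5,-3)=5 g(5,-1)=10 g(5,1)=10 g(5,3)=5
t=6: g(6,-6)=1 g(6,-4)=6 g(6,-2)=15 g(6,0)=20 g(6,2)=15 g(6,4)=5
t=7: g(7,-7)=1 g(7,-5)=7 g(7,-3)=21 g(7,-1)=35 g(7,1)=35 g(7,3)=20
t=8: g(8,-8)=1 g(8,-6)=8 g(8,-4)=28 g(8,-2)=56 g(8,0)=70 g(8,2)=55 g(8,4)=20
Paths never hitting 5: Σ_s g(8,s) = 238
Paths hitting 5: 2^8 - 238 = 18
P = 18/256 = 9/128

Answer: 9/128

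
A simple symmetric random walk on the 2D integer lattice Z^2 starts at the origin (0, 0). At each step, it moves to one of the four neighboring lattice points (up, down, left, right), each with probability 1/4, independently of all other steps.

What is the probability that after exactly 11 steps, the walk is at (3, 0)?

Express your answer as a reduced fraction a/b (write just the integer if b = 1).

Let h be the number of horizontal steps (so 11-h are vertical). To end at (3,0) need (h+3)/2 right-steps and ((11-h)+0)/2 up-steps.
Sum over h with 3 ≤ h ≤ 11, h ≡ 1 (mod 2), 11-h ≡ 0 (mod 2):
h=3: C(11,3)·C(3,3)·C(8,4) = 165·1·70 = 11550
h=5: C(11,5)·C(5,4)·C(6,3) = 462·5·20 = 46200
h=7: C(11,7)·C(7,5)·C(4,2) = 330·21·6 = 41580
h=9: C(11,9)·C(9,6)·C(2,1) = 55·84·2 = 9240
h=11: C(11,11)·C(11,7)·C(0,0) = 1·330·1 = 330
Total favorable: 108900
Total paths: 4^11 = 4194304
P = 108900/4194304 = 27225/1048576

Answer: 27225/1048576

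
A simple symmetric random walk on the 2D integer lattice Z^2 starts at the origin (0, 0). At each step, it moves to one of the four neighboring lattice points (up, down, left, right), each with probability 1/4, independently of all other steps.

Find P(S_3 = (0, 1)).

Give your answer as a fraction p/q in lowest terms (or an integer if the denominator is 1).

Answer: 9/64

Derivation:
Let h be the number of horizontal steps (so 3-h are vertical). To end at (0,1) need (h+0)/2 right-steps and ((3-h)+1)/2 up-steps.
Sum over h with 0 ≤ h ≤ 2, h ≡ 0 (mod 2), 3-h ≡ 1 (mod 2):
h=0: C(3,0)·C(0,0)·C(3,2) = 1·1·3 = 3
h=2: C(3,2)·C(2,1)·C(1,1) = 3·2·1 = 6
Total favorable: 9
Total paths: 4^3 = 64
P = 9/64 = 9/64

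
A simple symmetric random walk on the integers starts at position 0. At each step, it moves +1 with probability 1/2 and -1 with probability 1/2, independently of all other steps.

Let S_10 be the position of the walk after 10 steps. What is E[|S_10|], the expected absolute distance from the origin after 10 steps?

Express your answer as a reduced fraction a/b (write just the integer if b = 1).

Answer: 315/128

Derivation:
S_10 takes values m ≡ 0 (mod 2) with |m| ≤ 10; P(S_10=m) = C(10,(10+m)/2)/2^10.
Total paths: 2^10 = 1024
Distribution: P(S=-10)=1/1024, P(S=-8)=10/1024, P(S=-6)=45/1024, P(S=-4)=120/1024, P(S=-2)=210/1024, P(S=0)=252/1024, P(S=2)=210/1024, P(S=4)=120/1024, P(S=6)=45/1024, P(S=8)=10/1024, P(S=10)=1/1024
E[|S_10|] = Σ_m |m|·P(S_10=m) = 2520/1024 = 315/128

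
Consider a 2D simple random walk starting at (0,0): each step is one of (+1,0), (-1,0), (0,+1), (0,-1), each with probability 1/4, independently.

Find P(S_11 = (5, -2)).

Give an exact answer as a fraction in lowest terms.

Answer: 9075/2097152

Derivation:
Let h be the number of horizontal steps (so 11-h are vertical). To end at (5,-2) need (h+5)/2 right-steps and ((11-h)-2)/2 up-steps.
Sum over h with 5 ≤ h ≤ 9, h ≡ 1 (mod 2), 11-h ≡ 0 (mod 2):
h=5: C(11,5)·C(5,5)·C(6,2) = 462·1·15 = 6930
h=7: C(11,7)·C(7,6)·C(4,1) = 330·7·4 = 9240
h=9: C(11,9)·C(9,7)·C(2,0) = 55·36·1 = 1980
Total favorable: 18150
Total paths: 4^11 = 4194304
P = 18150/4194304 = 9075/2097152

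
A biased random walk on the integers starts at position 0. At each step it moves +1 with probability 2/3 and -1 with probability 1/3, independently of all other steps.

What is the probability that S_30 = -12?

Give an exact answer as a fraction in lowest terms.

Answer: 2441753600/68630377364883

Derivation:
To reach position -12 after 30 steps: need 9 steps of +1 and 21 steps of -1.
Number of such sequences: C(30,9) = 14307150
Each has probability (2/3)^9 · (1/3)^21 = 512/205891132094649
P = 14307150 · 512/205891132094649 = 2441753600/68630377364883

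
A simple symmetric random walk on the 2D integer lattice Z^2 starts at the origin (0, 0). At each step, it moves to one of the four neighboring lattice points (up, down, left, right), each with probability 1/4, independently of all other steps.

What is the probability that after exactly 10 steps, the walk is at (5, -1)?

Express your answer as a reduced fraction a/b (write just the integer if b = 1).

Let h be the number of horizontal steps (so 10-h are vertical). To end at (5,-1) need (h+5)/2 right-steps and ((10-h)-1)/2 up-steps.
Sum over h with 5 ≤ h ≤ 9, h ≡ 1 (mod 2), 10-h ≡ 1 (mod 2):
h=5: C(10,5)·C(5,5)·C(5,2) = 252·1·10 = 2520
h=7: C(10,7)·C(7,6)·C(3,1) = 120·7·3 = 2520
h=9: C(10,9)·C(9,7)·C(1,0) = 10·36·1 = 360
Total favorable: 5400
Total paths: 4^10 = 1048576
P = 5400/1048576 = 675/131072

Answer: 675/131072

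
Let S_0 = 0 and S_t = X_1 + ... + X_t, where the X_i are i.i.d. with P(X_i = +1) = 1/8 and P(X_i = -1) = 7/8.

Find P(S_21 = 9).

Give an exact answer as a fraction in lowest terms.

Answer: 798013167/1152921504606846976

Derivation:
To reach position 9 after 21 steps: need 15 steps of +1 and 6 steps of -1.
Number of such sequences: C(21,15) = 54264
Each has probability (1/8)^15 · (7/8)^6 = 117649/9223372036854775808
P = 54264 · 117649/9223372036854775808 = 798013167/1152921504606846976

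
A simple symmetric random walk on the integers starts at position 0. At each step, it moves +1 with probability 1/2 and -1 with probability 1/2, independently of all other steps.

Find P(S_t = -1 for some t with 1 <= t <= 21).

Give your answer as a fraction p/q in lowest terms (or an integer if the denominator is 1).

Answer: 436109/524288

Derivation:
Count via complement. Let g(t,s) = #length-t paths at position s with S_1..S_t all ≠ -1.
g(t,s) = g(t-1,s-1) + g(t-1,s+1) for s ≠ -1; g(t,-1) = 0.
t=0: g(0,0)=1
t=1: g(1,1)=1
t=2: g(2,0)=1 g(2,2)=1
t=3: g(3,1)=2 g(3,3)=1
t=4: g(4,0)=2 g(4,2)=3 g(4,4)=1
t=5: g(5,1)=5 g(5,3)=4 g(5,5)=1
t=6: g(6,0)=5 g(6,2)=9 g(6,4)=5 g(6,6)=1
t=7: g(7,1)=14 g(7,3)=14 g(7,5)=6 g(7,7)=1
t=8: g(8,0)=14 g(8,2)=28 g(8,4)=20 g(8,6)=7 g(8,8)=1
t=9: g(9,1)=42 g(9,3)=48 g(9,5)=27 g(9,7)=8 g(9,9)=1
t=10: g(10,0)=42 g(10,2)=90 g(10,4)=75 g(10,6)=35 g(10,8)=9 g(10,10)=1
t=11: g(11,1)=132 g(11,3)=165 g(11,5)=110 g(11,7)=44 g(11,9)=10 g(11,11)=1
t=12: g(12,0)=132 g(12,2)=297 g(12,4)=275 g(12,6)=154 g(12,8)=54 g(12,10)=11 g(12,12)=1
t=13: g(13,1)=429 g(13,3)=572 g(13,5)=429 g(13,7)=208 g(13,9)=65 g(13,11)=12 g(13,13)=1
t=14: g(14,0)=429 g(14,2)=1001 g(14,4)=1001 g(14,6)=637 g(14,8)=273 g(14,10)=77 g(14,12)=13 g(14,14)=1
t=15: g(15,1)=1430 g(15,3)=2002 g(15,5)=1638 g(15,7)=910 g(15,9)=350 g(15,11)=90 g(15,13)=14 g(15,15)=1
t=16: g(16,0)=1430 g(16,2)=3432 g(16,4)=3640 g(16,6)=2548 g(16,8)=1260 g(16,10)=440 g(16,12)=104 g(16,14)=15 g(16,16)=1
t=17: g(17,1)=4862 g(17,3)=7072 g(17,5)=6188 g(17,7)=3808 g(17,9)=1700 g(17,11)=544 g(17,13)=119 g(17,15)=16 g(17,17)=1
t=18: g(18,0)=4862 g(18,2)=11934 g(18,4)=13260 g(18,6)=9996 g(18,8)=5508 g(18,10)=2244 g(18,12)=663 g(18,14)=135 g(18,16)=17 g(18,18)=1
t=19: g(19,1)=16796 g(19,3)=25194 g(19,5)=23256 g(19,7)=15504 g(19,9)=7752 g(19,11)=2907 g(19,13)=798 g(19,15)=152 g(19,17)=18 g(19,19)=1
t=20: g(20,0)=16796 g(20,2)=41990 g(20,4)=48450 g(20,6)=38760 g(20,8)=23256 g(20,10)=10659 g(20,12)=3705 g(20,14)=950 g(20,16)=170 g(20,18)=19 g(20,20)=1
t=21: g(21,1)=58786 g(21,3)=90440 g(21,5)=87210 g(21,7)=62016 g(21,9)=33915 g(21,11)=14364 g(21,13)=4655 g(21,15)=1120 g(21,17)=189 g(21,19)=20 g(21,21)=1
Paths never hitting -1: Σ_s g(21,s) = 352716
Paths hitting -1: 2^21 - 352716 = 1744436
P = 1744436/2097152 = 436109/524288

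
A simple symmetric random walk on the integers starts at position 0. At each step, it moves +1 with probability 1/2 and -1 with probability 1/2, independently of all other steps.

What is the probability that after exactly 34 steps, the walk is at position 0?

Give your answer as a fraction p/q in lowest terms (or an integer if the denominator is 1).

To return to 0 after 34 steps: need exactly 17 steps of +1 and 17 of -1.
Favorable paths: C(34,17) = 2333606220
Total paths: 2^34 = 17179869184
P = 2333606220/17179869184 = 583401555/4294967296

Answer: 583401555/4294967296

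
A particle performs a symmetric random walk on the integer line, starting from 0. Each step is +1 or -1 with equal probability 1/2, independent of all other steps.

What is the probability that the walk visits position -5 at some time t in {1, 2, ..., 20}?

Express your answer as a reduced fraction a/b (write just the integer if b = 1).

Count via complement. Let g(t,s) = #length-t paths at position s with S_1..S_t all ≠ -5.
g(t,s) = g(t-1,s-1) + g(t-1,s+1) for s ≠ -5; g(t,-5) = 0.
t=0: g(0,0)=1
t=1: g(1,-1)=1 g(1,1)=1
t=2: g(2,-2)=1 g(2,0)=2 g(2,2)=1
t=3: g(3,-3)=1 g(3,-1)=3 g(3,1)=3 g(3,3)=1
t=4: g(4,-4)=1 g(4,-2)=4 g(4,0)=6 g(4,2)=4 g(4,4)=1
t=5: g(5,-3)=5 g(5,-1)=10 g(5,1)=10 g(5,3)=5 g(5,5)=1
t=6: g(6,-4)=5 g(6,-2)=15 g(6,0)=20 g(6,2)=15 g(6,4)=6 g(6,6)=1
t=7: g(7,-3)=20 g(7,-1)=35 g(7,1)=35 g(7,3)=21 g(7,5)=7 g(7,7)=1
t=8: g(8,-4)=20 g(8,-2)=55 g(8,0)=70 g(8,2)=56 g(8,4)=28 g(8,6)=8 g(8,8)=1
t=9: g(9,-3)=75 g(9,-1)=125 g(9,1)=126 g(9,3)=84 g(9,5)=36 g(9,7)=9 g(9,9)=1
t=10: g(10,-4)=75 g(10,-2)=200 g(10,0)=251 g(10,2)=210 g(10,4)=120 g(10,6)=45 g(10,8)=10 g(10,10)=1
t=11: g(11,-3)=275 g(11,-1)=451 g(11,1)=461 g(11,3)=330 g(11,5)=165 g(11,7)=55 g(11,9)=11 g(11,11)=1
t=12: g(12,-4)=275 g(12,-2)=726 g(12,0)=912 g(12,2)=791 g(12,4)=495 g(12,6)=220 g(12,8)=66 g(12,10)=12 g(12,12)=1
t=13: g(13,-3)=1001 g(13,-1)=1638 g(13,1)=1703 g(13,3)=1286 g(13,5)=715 g(13,7)=286 g(13,9)=78 g(13,11)=13 g(13,13)=1
t=14: g(14,-4)=1001 g(14,-2)=2639 g(14,0)=3341 g(14,2)=2989 g(14,4)=2001 g(14,6)=1001 g(14,8)=364 g(14,10)=91 g(14,12)=14 g(14,14)=1
t=15: g(15,-3)=3640 g(15,-1)=5980 g(15,1)=6330 g(15,3)=4990 g(15,5)=3002 g(15,7)=1365 g(15,9)=455 g(15,11)=105 g(15,13)=15 g(15,15)=1
t=16: g(16,-4)=3640 g(16,-2)=9620 g(16,0)=12310 g(16,2)=11320 g(16,4)=7992 g(16,6)=4367 g(16,8)=1820 g(16,10)=560 g(16,12)=120 g(16,14)=16 g(16,16)=1
t=17: g(17,-3)=13260 g(17,-1)=21930 g(17,1)=23630 g(17,3)=19312 g(17,5)=12359 g(17,7)=6187 g(17,9)=2380 g(17,11)=680 g(17,13)=136 g(17,15)=17 g(17,17)=1
t=18: g(18,-4)=13260 g(18,-2)=35190 g(18,0)=45560 g(18,2)=42942 g(18,4)=31671 g(18,6)=18546 g(18,8)=8567 g(18,10)=3060 g(18,12)=816 g(18,14)=153 g(18,16)=18 g(18,18)=1
t=19: g(19,-3)=48450 g(19,-1)=80750 g(19,1)=88502 g(19,3)=74613 g(19,5)=50217 g(19,7)=27113 g(19,9)=11627 g(19,11)=3876 g(19,13)=969 g(19,15)=171 g(19,17)=19 g(19,19)=1
t=20: g(20,-4)=48450 g(20,-2)=129200 g(20,0)=169252 g(20,2)=163115 g(20,4)=124830 g(20,6)=77330 g(20,8)=38740 g(20,10)=15503 g(20,12)=4845 g(20,14)=1140 g(20,16)=190 g(20,18)=20 g(20,20)=1
Paths never hitting -5: Σ_s g(20,s) = 772616
Paths hitting -5: 2^20 - 772616 = 275960
P = 275960/1048576 = 34495/131072

Answer: 34495/131072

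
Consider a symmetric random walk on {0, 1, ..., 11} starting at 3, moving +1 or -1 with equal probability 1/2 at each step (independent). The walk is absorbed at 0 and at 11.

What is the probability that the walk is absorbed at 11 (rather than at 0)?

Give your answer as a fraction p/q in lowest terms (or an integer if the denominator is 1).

Symmetric walk (p = 1/2): the harmonic-function argument gives P(hit 11 before 0 | start at 3) = a/N.
P = 3/11 = 3/11

Answer: 3/11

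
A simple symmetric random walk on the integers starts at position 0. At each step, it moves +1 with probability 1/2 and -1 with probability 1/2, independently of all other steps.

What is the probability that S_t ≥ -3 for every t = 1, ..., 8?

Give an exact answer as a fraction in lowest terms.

Let f(t,s) = #length-t paths at position s with S_1..S_t all ≥ -3.
f(t,s) = f(t-1,s-1) + f(t-1,s+1) for s ≥ -3; f(t,s) = 0 for s < -3.
t=0: f(0,0)=1
t=1: f(1,-1)=1 f(1,1)=1
t=2: f(2,-2)=1 f(2,0)=2 f(2,2)=1
t=3: f(3,-3)=1 f(3,-1)=3 f(3,1)=3 f(3,3)=1
t=4: f(4,-2)=4 f(4,0)=6 f(4,2)=4 f(4,4)=1
t=5: f(5,-3)=4 f(5,-1)=10 f(5,1)=10 f(5,3)=5 f(5,5)=1
t=6: f(6,-2)=14 f(6,0)=20 f(6,2)=15 f(6,4)=6 f(6,6)=1
t=7: f(7,-3)=14 f(7,-1)=34 f(7,1)=35 f(7,3)=21 f(7,5)=7 f(7,7)=1
t=8: f(8,-2)=48 f(8,0)=69 f(8,2)=56 f(8,4)=28 f(8,6)=8 f(8,8)=1
Σ_s f(8,s) = 210
P = 210/256 = 105/128

Answer: 105/128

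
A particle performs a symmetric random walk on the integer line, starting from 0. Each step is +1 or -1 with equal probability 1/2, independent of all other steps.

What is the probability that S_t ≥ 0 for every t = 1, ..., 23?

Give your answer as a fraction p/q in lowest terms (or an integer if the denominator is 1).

Let f(t,s) = #length-t paths at position s with S_1..S_t all ≥ 0.
f(t,s) = f(t-1,s-1) + f(t-1,s+1) for s ≥ 0; f(t,s) = 0 for s < 0.
t=0: f(0,0)=1
t=1: f(1,1)=1
t=2: f(2,0)=1 f(2,2)=1
t=3: f(3,1)=2 f(3,3)=1
t=4: f(4,0)=2 f(4,2)=3 f(4,4)=1
t=5: f(5,1)=5 f(5,3)=4 f(5,5)=1
t=6: f(6,0)=5 f(6,2)=9 f(6,4)=5 f(6,6)=1
t=7: f(7,1)=14 f(7,3)=14 f(7,5)=6 f(7,7)=1
t=8: f(8,0)=14 f(8,2)=28 f(8,4)=20 f(8,6)=7 f(8,8)=1
t=9: f(9,1)=42 f(9,3)=48 f(9,5)=27 f(9,7)=8 f(9,9)=1
t=10: f(10,0)=42 f(10,2)=90 f(10,4)=75 f(10,6)=35 f(10,8)=9 f(10,10)=1
t=11: f(11,1)=132 f(11,3)=165 f(11,5)=110 f(11,7)=44 f(11,9)=10 f(11,11)=1
t=12: f(12,0)=132 f(12,2)=297 f(12,4)=275 f(12,6)=154 f(12,8)=54 f(12,10)=11 f(12,12)=1
t=13: f(13,1)=429 f(13,3)=572 f(13,5)=429 f(13,7)=208 f(13,9)=65 f(13,11)=12 f(13,13)=1
t=14: f(14,0)=429 f(14,2)=1001 f(14,4)=1001 f(14,6)=637 f(14,8)=273 f(14,10)=77 f(14,12)=13 f(14,14)=1
t=15: f(15,1)=1430 f(15,3)=2002 f(15,5)=1638 f(15,7)=910 f(15,9)=350 f(15,11)=90 f(15,13)=14 f(15,15)=1
t=16: f(16,0)=1430 f(16,2)=3432 f(16,4)=3640 f(16,6)=2548 f(16,8)=1260 f(16,10)=440 f(16,12)=104 f(16,14)=15 f(16,16)=1
t=17: f(17,1)=4862 f(17,3)=7072 f(17,5)=6188 f(17,7)=3808 f(17,9)=1700 f(17,11)=544 f(17,13)=119 f(17,15)=16 f(17,17)=1
t=18: f(18,0)=4862 f(18,2)=11934 f(18,4)=13260 f(18,6)=9996 f(18,8)=5508 f(18,10)=2244 f(18,12)=663 f(18,14)=135 f(18,16)=17 f(18,18)=1
t=19: f(19,1)=16796 f(19,3)=25194 f(19,5)=23256 f(19,7)=15504 f(19,9)=7752 f(19,11)=2907 f(19,13)=798 f(19,15)=152 f(19,17)=18 f(19,19)=1
t=20: f(20,0)=16796 f(20,2)=41990 f(20,4)=48450 f(20,6)=38760 f(20,8)=23256 f(20,10)=10659 f(20,12)=3705 f(20,14)=950 f(20,16)=170 f(20,18)=19 f(20,20)=1
t=21: f(21,1)=58786 f(21,3)=90440 f(21,5)=87210 f(21,7)=62016 f(21,9)=33915 f(21,11)=14364 f(21,13)=4655 f(21,15)=1120 f(21,17)=189 f(21,19)=20 f(21,21)=1
t=22: f(22,0)=58786 f(22,2)=149226 f(22,4)=177650 f(22,6)=149226 f(22,8)=95931 f(22,10)=48279 f(22,12)=19019 f(22,14)=5775 f(22,16)=1309 f(22,18)=209 f(22,20)=21 f(22,22)=1
t=23: f(23,1)=208012 f(23,3)=326876 f(23,5)=326876 f(23,7)=245157 f(23,9)=144210 f(23,11)=67298 f(23,13)=24794 f(23,15)=7084 f(23,17)=1518 f(23,19)=230 f(23,21)=22 f(23,23)=1
Σ_s f(23,s) = 1352078
P = 1352078/8388608 = 676039/4194304

Answer: 676039/4194304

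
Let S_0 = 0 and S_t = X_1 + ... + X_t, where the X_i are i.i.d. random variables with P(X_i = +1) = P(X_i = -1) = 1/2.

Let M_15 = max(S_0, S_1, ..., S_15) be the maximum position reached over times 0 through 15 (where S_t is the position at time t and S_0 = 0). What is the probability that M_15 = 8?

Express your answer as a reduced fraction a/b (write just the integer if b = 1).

Answer: 455/32768

Derivation:
Let M_15 = max(S_0,...,S_15). Use the reflection principle: for j ≥ 1, #{paths with M_15 ≥ j} = #{S_15 ≥ j} + #{S_15 ≥ j+1}.
By reflection, #{M_15 ≥ 8} = #{S_15 ≥ 8} + #{S_15 ≥ 9} = 576 + 576 = 1152.
#{M_15 ≥ 9} = #{S_15 ≥ 9} + #{S_15 ≥ 10} = 576 + 121 = 697.
#{M_15 = 8} = 1152 - 697 = 455.
P(M_15 = 8) = 455/32768 = 455/32768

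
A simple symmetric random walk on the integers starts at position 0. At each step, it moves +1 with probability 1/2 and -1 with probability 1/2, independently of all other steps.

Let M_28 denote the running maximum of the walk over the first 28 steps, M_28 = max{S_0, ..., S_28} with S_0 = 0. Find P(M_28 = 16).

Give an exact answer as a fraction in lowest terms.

Let M_28 = max(S_0,...,S_28). Use the reflection principle: for j ≥ 1, #{paths with M_28 ≥ j} = #{S_28 ≥ j} + #{S_28 ≥ j+1}.
By reflection, #{M_28 ≥ 16} = #{S_28 ≥ 16} + #{S_28 ≥ 17} = 499178 + 122438 = 621616.
#{M_28 ≥ 17} = #{S_28 ≥ 17} + #{S_28 ≥ 18} = 122438 + 122438 = 244876.
#{M_28 = 16} = 621616 - 244876 = 376740.
P(M_28 = 16) = 376740/268435456 = 94185/67108864

Answer: 94185/67108864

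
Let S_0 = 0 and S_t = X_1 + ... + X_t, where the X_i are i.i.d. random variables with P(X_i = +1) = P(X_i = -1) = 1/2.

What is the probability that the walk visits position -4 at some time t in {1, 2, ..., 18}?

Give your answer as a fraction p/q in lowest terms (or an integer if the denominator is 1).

Answer: 11773/32768

Derivation:
Count via complement. Let g(t,s) = #length-t paths at position s with S_1..S_t all ≠ -4.
g(t,s) = g(t-1,s-1) + g(t-1,s+1) for s ≠ -4; g(t,-4) = 0.
t=0: g(0,0)=1
t=1: g(1,-1)=1 g(1,1)=1
t=2: g(2,-2)=1 g(2,0)=2 g(2,2)=1
t=3: g(3,-3)=1 g(3,-1)=3 g(3,1)=3 g(3,3)=1
t=4: g(4,-2)=4 g(4,0)=6 g(4,2)=4 g(4,4)=1
t=5: g(5,-3)=4 g(5,-1)=10 g(5,1)=10 g(5,3)=5 g(5,5)=1
t=6: g(6,-2)=14 g(6,0)=20 g(6,2)=15 g(6,4)=6 g(6,6)=1
t=7: g(7,-3)=14 g(7,-1)=34 g(7,1)=35 g(7,3)=21 g(7,5)=7 g(7,7)=1
t=8: g(8,-2)=48 g(8,0)=69 g(8,2)=56 g(8,4)=28 g(8,6)=8 g(8,8)=1
t=9: g(9,-3)=48 g(9,-1)=117 g(9,1)=125 g(9,3)=84 g(9,5)=36 g(9,7)=9 g(9,9)=1
t=10: g(10,-2)=165 g(10,0)=242 g(10,2)=209 g(10,4)=120 g(10,6)=45 g(10,8)=10 g(10,10)=1
t=11: g(11,-3)=165 g(11,-1)=407 g(11,1)=451 g(11,3)=329 g(11,5)=165 g(11,7)=55 g(11,9)=11 g(11,11)=1
t=12: g(12,-2)=572 g(12,0)=858 g(12,2)=780 g(12,4)=494 g(12,6)=220 g(12,8)=66 g(12,10)=12 g(12,12)=1
t=13: g(13,-3)=572 g(13,-1)=1430 g(13,1)=1638 g(13,3)=1274 g(13,5)=714 g(13,7)=286 g(13,9)=78 g(13,11)=13 g(13,13)=1
t=14: g(14,-2)=2002 g(14,0)=3068 g(14,2)=2912 g(14,4)=1988 g(14,6)=1000 g(14,8)=364 g(14,10)=91 g(14,12)=14 g(14,14)=1
t=15: g(15,-3)=2002 g(15,-1)=5070 g(15,1)=5980 g(15,3)=4900 g(15,5)=2988 g(15,7)=1364 g(15,9)=455 g(15,11)=105 g(15,13)=15 g(15,15)=1
t=16: g(16,-2)=7072 g(16,0)=11050 g(16,2)=10880 g(16,4)=7888 g(16,6)=4352 g(16,8)=1819 g(16,10)=560 g(16,12)=120 g(16,14)=16 g(16,16)=1
t=17: g(17,-3)=7072 g(17,-1)=18122 g(17,1)=21930 g(17,3)=18768 g(17,5)=12240 g(17,7)=6171 g(17,9)=2379 g(17,11)=680 g(17,13)=136 g(17,15)=17 g(17,17)=1
t=18: g(18,-2)=25194 g(18,0)=40052 g(18,2)=40698 g(18,4)=31008 g(18,6)=18411 g(18,8)=8550 g(18,10)=3059 g(18,12)=816 g(18,14)=153 g(18,16)=18 g(18,18)=1
Paths never hitting -4: Σ_s g(18,s) = 167960
Paths hitting -4: 2^18 - 167960 = 94184
P = 94184/262144 = 11773/32768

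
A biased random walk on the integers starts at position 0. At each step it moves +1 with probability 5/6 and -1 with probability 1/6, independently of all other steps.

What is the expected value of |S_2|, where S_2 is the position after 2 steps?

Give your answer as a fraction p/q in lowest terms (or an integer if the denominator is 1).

S_2 takes values m ≡ 0 (mod 2) with |m| ≤ 2; P(S_2=m) = C(2,(2+m)/2) · (5/6)^((2+m)/2) · (1/6)^((2-m)/2).
Distribution: P(S=-2)=1/36, P(S=0)=5/18, P(S=2)=25/36
E[|S_2|] = Σ_m |m|·P(S_2=m) = 13/9

Answer: 13/9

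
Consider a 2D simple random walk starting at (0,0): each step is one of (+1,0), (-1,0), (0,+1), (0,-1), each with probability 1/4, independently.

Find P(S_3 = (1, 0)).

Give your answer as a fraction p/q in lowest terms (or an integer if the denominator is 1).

Let h be the number of horizontal steps (so 3-h are vertical). To end at (1,0) need (h+1)/2 right-steps and ((3-h)+0)/2 up-steps.
Sum over h with 1 ≤ h ≤ 3, h ≡ 1 (mod 2), 3-h ≡ 0 (mod 2):
h=1: C(3,1)·C(1,1)·C(2,1) = 3·1·2 = 6
h=3: C(3,3)·C(3,2)·C(0,0) = 1·3·1 = 3
Total favorable: 9
Total paths: 4^3 = 64
P = 9/64 = 9/64

Answer: 9/64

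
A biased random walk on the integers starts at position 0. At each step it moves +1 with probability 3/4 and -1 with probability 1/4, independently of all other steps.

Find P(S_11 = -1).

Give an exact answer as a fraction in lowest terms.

Answer: 56133/2097152

Derivation:
To reach position -1 after 11 steps: need 5 steps of +1 and 6 steps of -1.
Number of such sequences: C(11,5) = 462
Each has probability (3/4)^5 · (1/4)^6 = 243/4194304
P = 462 · 243/4194304 = 56133/2097152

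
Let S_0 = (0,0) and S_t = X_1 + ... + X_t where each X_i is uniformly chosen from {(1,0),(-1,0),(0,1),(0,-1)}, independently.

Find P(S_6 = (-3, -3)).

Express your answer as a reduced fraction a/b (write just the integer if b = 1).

Answer: 5/1024

Derivation:
Let h be the number of horizontal steps (so 6-h are vertical). To end at (-3,-3) need (h-3)/2 right-steps and ((6-h)-3)/2 up-steps.
Sum over h with 3 ≤ h ≤ 3, h ≡ 1 (mod 2), 6-h ≡ 1 (mod 2):
h=3: C(6,3)·C(3,0)·C(3,0) = 20·1·1 = 20
Total favorable: 20
Total paths: 4^6 = 4096
P = 20/4096 = 5/1024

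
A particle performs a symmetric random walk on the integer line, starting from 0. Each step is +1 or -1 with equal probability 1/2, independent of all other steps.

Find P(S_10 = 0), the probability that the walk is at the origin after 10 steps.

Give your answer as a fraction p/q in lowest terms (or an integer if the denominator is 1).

Answer: 63/256

Derivation:
To return to 0 after 10 steps: need exactly 5 steps of +1 and 5 of -1.
Favorable paths: C(10,5) = 252
Total paths: 2^10 = 1024
P = 252/1024 = 63/256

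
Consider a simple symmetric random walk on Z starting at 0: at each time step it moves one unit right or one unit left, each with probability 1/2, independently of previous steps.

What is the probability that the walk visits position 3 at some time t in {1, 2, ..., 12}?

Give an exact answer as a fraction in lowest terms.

Count via complement. Let g(t,s) = #length-t paths at position s with S_1..S_t all ≠ 3.
g(t,s) = g(t-1,s-1) + g(t-1,s+1) for s ≠ 3; g(t,3) = 0.
t=0: g(0,0)=1
t=1: g(1,-1)=1 g(1,1)=1
t=2: g(2,-2)=1 g(2,0)=2 g(2,2)=1
t=3: g(3,-3)=1 g(3,-1)=3 g(3,1)=3
t=4: g(4,-4)=1 g(4,-2)=4 g(4,0)=6 g(4,2)=3
t=5: g(5,-5)=1 g(5,-3)=5 g(5,-1)=10 g(5,1)=9
t=6: g(6,-6)=1 g(6,-4)=6 g(6,-2)=15 g(6,0)=19 g(6,2)=9
t=7: g(7,-7)=1 g(7,-5)=7 g(7,-3)=21 g(7,-1)=34 g(7,1)=28
t=8: g(8,-8)=1 g(8,-6)=8 g(8,-4)=28 g(8,-2)=55 g(8,0)=62 g(8,2)=28
t=9: g(9,-9)=1 g(9,-7)=9 g(9,-5)=36 g(9,-3)=83 g(9,-1)=117 g(9,1)=90
t=10: g(10,-10)=1 g(10,-8)=10 g(10,-6)=45 g(10,-4)=119 g(10,-2)=200 g(10,0)=207 g(10,2)=90
t=11: g(11,-11)=1 g(11,-9)=11 g(11,-7)=55 g(11,-5)=164 g(11,-3)=319 g(11,-1)=407 g(11,1)=297
t=12: g(12,-12)=1 g(12,-10)=12 g(12,-8)=66 g(12,-6)=219 g(12,-4)=483 g(12,-2)=726 g(12,0)=704 g(12,2)=297
Paths never hitting 3: Σ_s g(12,s) = 2508
Paths hitting 3: 2^12 - 2508 = 1588
P = 1588/4096 = 397/1024

Answer: 397/1024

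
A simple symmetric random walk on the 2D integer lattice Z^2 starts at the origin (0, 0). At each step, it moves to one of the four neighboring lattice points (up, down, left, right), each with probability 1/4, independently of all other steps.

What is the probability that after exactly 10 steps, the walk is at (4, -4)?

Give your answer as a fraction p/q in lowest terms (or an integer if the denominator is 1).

Answer: 315/131072

Derivation:
Let h be the number of horizontal steps (so 10-h are vertical). To end at (4,-4) need (h+4)/2 right-steps and ((10-h)-4)/2 up-steps.
Sum over h with 4 ≤ h ≤ 6, h ≡ 0 (mod 2), 10-h ≡ 0 (mod 2):
h=4: C(10,4)·C(4,4)·C(6,1) = 210·1·6 = 1260
h=6: C(10,6)·C(6,5)·C(4,0) = 210·6·1 = 1260
Total favorable: 2520
Total paths: 4^10 = 1048576
P = 2520/1048576 = 315/131072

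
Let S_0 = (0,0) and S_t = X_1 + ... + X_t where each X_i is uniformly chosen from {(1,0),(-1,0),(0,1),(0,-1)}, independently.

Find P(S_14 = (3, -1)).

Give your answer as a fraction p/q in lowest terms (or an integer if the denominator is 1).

Let h be the number of horizontal steps (so 14-h are vertical). To end at (3,-1) need (h+3)/2 right-steps and ((14-h)-1)/2 up-steps.
Sum over h with 3 ≤ h ≤ 13, h ≡ 1 (mod 2), 14-h ≡ 1 (mod 2):
h=3: C(14,3)·C(3,3)·C(11,5) = 364·1·462 = 168168
h=5: C(14,5)·C(5,4)·C(9,4) = 2002·5·126 = 1261260
h=7: C(14,7)·C(7,5)·C(7,3) = 3432·21·35 = 2522520
h=9: C(14,9)·C(9,6)·C(5,2) = 2002·84·10 = 1681680
h=11: C(14,11)·C(11,7)·C(3,1) = 364·330·3 = 360360
h=13: C(14,13)·C(13,8)·C(1,0) = 14·1287·1 = 18018
Total favorable: 6012006
Total paths: 4^14 = 268435456
P = 6012006/268435456 = 3006003/134217728

Answer: 3006003/134217728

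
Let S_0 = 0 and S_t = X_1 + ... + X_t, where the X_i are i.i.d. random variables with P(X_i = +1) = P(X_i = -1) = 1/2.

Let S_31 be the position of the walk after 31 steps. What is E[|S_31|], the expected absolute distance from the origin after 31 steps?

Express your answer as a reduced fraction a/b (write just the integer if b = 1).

Answer: 300540195/67108864

Derivation:
S_31 takes values m ≡ 1 (mod 2) with |m| ≤ 31; P(S_31=m) = C(31,(31+m)/2)/2^31.
Total paths: 2^31 = 2147483648
Distribution: P(S=-31)=1/2147483648, P(S=-29)=31/2147483648, P(S=-27)=465/2147483648, P(S=-25)=4495/2147483648, P(S=-23)=31465/2147483648, P(S=-21)=169911/2147483648, P(S=-19)=736281/2147483648, P(S=-17)=2629575/2147483648, P(S=-15)=7888725/2147483648, P(S=-13)=20160075/2147483648, P(S=-11)=44352165/2147483648, P(S=-9)=84672315/2147483648, P(S=-7)=141120525/2147483648, P(S=-5)=206253075/2147483648, P(S=-3)=265182525/2147483648, P(S=-1)=300540195/2147483648, P(S=1)=300540195/2147483648, P(S=3)=265182525/2147483648, P(S=5)=206253075/2147483648, P(S=7)=141120525/2147483648, P(S=9)=84672315/2147483648, P(S=11)=44352165/2147483648, P(S=13)=20160075/2147483648, P(S=15)=7888725/2147483648, P(S=17)=2629575/2147483648, P(S=19)=736281/2147483648, P(S=21)=169911/2147483648, P(S=23)=31465/2147483648, P(S=25)=4495/2147483648, P(S=27)=465/2147483648, P(S=29)=31/2147483648, P(S=31)=1/2147483648
E[|S_31|] = Σ_m |m|·P(S_31=m) = 9617286240/2147483648 = 300540195/67108864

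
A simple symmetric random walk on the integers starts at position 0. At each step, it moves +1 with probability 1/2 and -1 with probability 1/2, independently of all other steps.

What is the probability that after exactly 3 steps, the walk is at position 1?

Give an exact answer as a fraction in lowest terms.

To reach position 1 after 3 steps: need 2 steps of +1 and 1 of -1.
Favorable paths: C(3,2) = 3
Total paths: 2^3 = 8
P = 3/8 = 3/8

Answer: 3/8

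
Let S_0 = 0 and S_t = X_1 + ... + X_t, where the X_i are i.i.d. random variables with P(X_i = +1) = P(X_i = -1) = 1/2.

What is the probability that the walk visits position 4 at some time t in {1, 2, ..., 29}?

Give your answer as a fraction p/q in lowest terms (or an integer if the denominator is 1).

Answer: 123012781/268435456

Derivation:
Count via complement. Let g(t,s) = #length-t paths at position s with S_1..S_t all ≠ 4.
g(t,s) = g(t-1,s-1) + g(t-1,s+1) for s ≠ 4; g(t,4) = 0.
t=0: g(0,0)=1
t=1: g(1,-1)=1 g(1,1)=1
t=2: g(2,-2)=1 g(2,0)=2 g(2,2)=1
t=3: g(3,-3)=1 g(3,-1)=3 g(3,1)=3 g(3,3)=1
t=4: g(4,-4)=1 g(4,-2)=4 g(4,0)=6 g(4,2)=4
t=5: g(5,-5)=1 g(5,-3)=5 g(5,-1)=10 g(5,1)=10 g(5,3)=4
t=6: g(6,-6)=1 g(6,-4)=6 g(6,-2)=15 g(6,0)=20 g(6,2)=14
t=7: g(7,-7)=1 g(7,-5)=7 g(7,-3)=21 g(7,-1)=35 g(7,1)=34 g(7,3)=14
t=8: g(8,-8)=1 g(8,-6)=8 g(8,-4)=28 g(8,-2)=56 g(8,0)=69 g(8,2)=48
t=9: g(9,-9)=1 g(9,-7)=9 g(9,-5)=36 g(9,-3)=84 g(9,-1)=125 g(9,1)=117 g(9,3)=48
t=10: g(10,-10)=1 g(10,-8)=10 g(10,-6)=45 g(10,-4)=120 g(10,-2)=209 g(10,0)=242 g(10,2)=165
t=11: g(11,-11)=1 g(11,-9)=11 g(11,-7)=55 g(11,-5)=165 g(11,-3)=329 g(11,-1)=451 g(11,1)=407 g(11,3)=165
t=12: g(12,-12)=1 g(12,-10)=12 g(12,-8)=66 g(12,-6)=220 g(12,-4)=494 g(12,-2)=780 g(12,0)=858 g(12,2)=572
t=13: g(13,-13)=1 g(13,-11)=13 g(13,-9)=78 g(13,-7)=286 g(13,-5)=714 g(13,-3)=1274 g(13,-1)=1638 g(13,1)=1430 g(13,3)=572
t=14: g(14,-14)=1 g(14,-12)=14 g(14,-10)=91 g(14,-8)=364 g(14,-6)=1000 g(14,-4)=1988 g(14,-2)=2912 g(14,0)=3068 g(14,2)=2002
t=15: g(15,-15)=1 g(15,-13)=15 g(15,-11)=105 g(15,-9)=455 g(15,-7)=1364 g(15,-5)=2988 g(15,-3)=4900 g(15,-1)=5980 g(15,1)=5070 g(15,3)=2002
t=16: g(16,-16)=1 g(16,-14)=16 g(16,-12)=120 g(16,-10)=560 g(16,-8)=1819 g(16,-6)=4352 g(16,-4)=7888 g(16,-2)=10880 g(16,0)=11050 g(16,2)=7072
t=17: g(17,-17)=1 g(17,-15)=17 g(17,-13)=136 g(17,-11)=680 g(17,-9)=2379 g(17,-7)=6171 g(17,-5)=12240 g(17,-3)=18768 g(17,-1)=21930 g(17,1)=18122 g(17,3)=7072
t=18: g(18,-18)=1 g(18,-16)=18 g(18,-14)=153 g(18,-12)=816 g(18,-10)=3059 g(18,-8)=8550 g(18,-6)=18411 g(18,-4)=31008 g(18,-2)=40698 g(18,0)=40052 g(18,2)=25194
t=19: g(19,-19)=1 g(19,-17)=19 g(19,-15)=171 g(19,-13)=969 g(19,-11)=3875 g(19,-9)=11609 g(19,-7)=26961 g(19,-5)=49419 g(19,-3)=71706 g(19,-1)=80750 g(19,1)=65246 g(19,3)=25194
t=20: g(20,-20)=1 g(20,-18)=20 g(20,-16)=190 g(20,-14)=1140 g(20,-12)=4844 g(20,-10)=15484 g(20,-8)=38570 g(20,-6)=76380 g(20,-4)=121125 g(20,-2)=152456 g(20,0)=145996 g(20,2)=90440
t=21: g(21,-21)=1 g(21,-19)=21 g(21,-17)=210 g(21,-15)=1330 g(21,-13)=5984 g(21,-11)=20328 g(21,-9)=54054 g(21,-7)=114950 g(21,-5)=197505 g(21,-3)=273581 g(21,-1)=298452 g(21,1)=236436 g(21,3)=90440
t=22: g(22,-22)=1 g(22,-20)=22 g(22,-18)=231 g(22,-16)=1540 g(22,-14)=7314 g(22,-12)=26312 g(22,-10)=74382 g(22,-8)=169004 g(22,-6)=312455 g(22,-4)=471086 g(22,-2)=572033 g(22,0)=534888 g(22,2)=326876
t=23: g(23,-23)=1 g(23,-21)=23 g(23,-19)=253 g(23,-17)=1771 g(23,-15)=8854 g(23,-13)=33626 g(23,-11)=100694 g(23,-9)=243386 g(23,-7)=481459 g(23,-5)=783541 g(23,-3)=1043119 g(23,-1)=1106921 g(23,1)=861764 g(23,3)=326876
t=24: g(24,-24)=1 g(24,-22)=24 g(24,-20)=276 g(24,-18)=2024 g(24,-16)=10625 g(24,-14)=42480 g(24,-12)=134320 g(24,-10)=344080 g(24,-8)=724845 g(24,-6)=1265000 g(24,-4)=1826660 g(24,-2)=2150040 g(24,0)=1968685 g(24,2)=1188640
t=25: g(25,-25)=1 g(25,-23)=25 g(25,-21)=300 g(25,-19)=2300 g(25,-17)=12649 g(25,-15)=53105 g(25,-13)=176800 g(25,-11)=478400 g(25,-9)=1068925 g(25,-7)=1989845 g(25,-5)=3091660 g(25,-3)=3976700 g(25,-1)=4118725 g(25,1)=3157325 g(25,3)=1188640
t=26: g(26,-26)=1 g(26,-24)=26 g(26,-22)=325 g(26,-20)=2600 g(26,-18)=14949 g(26,-16)=65754 g(26,-14)=229905 g(26,-12)=655200 g(26,-10)=1547325 g(26,-8)=3058770 g(26,-6)=5081505 g(26,-4)=7068360 g(26,-2)=8095425 g(26,0)=7276050 g(26,2)=4345965
t=27: g(27,-27)=1 g(27,-25)=27 g(27,-23)=351 g(27,-21)=2925 g(27,-19)=17549 g(27,-17)=80703 g(27,-15)=295659 g(27,-13)=885105 g(27,-11)=2202525 g(27,-9)=4606095 g(27,-7)=8140275 g(27,-5)=12149865 g(27,-3)=15163785 g(27,-1)=15371475 g(27,1)=11622015 g(27,3)=4345965
t=28: g(28,-28)=1 g(28,-26)=28 g(28,-24)=378 g(28,-22)=3276 g(28,-20)=20474 g(28,-18)=98252 g(28,-16)=376362 g(28,-14)=1180764 g(28,-12)=3087630 g(28,-10)=6808620 g(28,-8)=12746370 g(28,-6)=20290140 g(28,-4)=27313650 g(28,-2)=30535260 g(28,0)=26993490 g(28,2)=15967980
t=29: g(29,-29)=1 g(29,-27)=29 g(29,-25)=406 g(29,-23)=3654 g(29,-21)=23750 g(29,-19)=118726 g(29,-17)=474614 g(29,-15)=1557126 g(29,-13)=4268394 g(29,-11)=9896250 g(29,-9)=19554990 g(29,-7)=33036510 g(29,-5)=47603790 g(29,-3)=57848910 g(29,-1)=57528750 g(29,1)=42961470 g(29,3)=15967980
Paths never hitting 4: Σ_s g(29,s) = 290845350
Paths hitting 4: 2^29 - 290845350 = 246025562
P = 246025562/536870912 = 123012781/268435456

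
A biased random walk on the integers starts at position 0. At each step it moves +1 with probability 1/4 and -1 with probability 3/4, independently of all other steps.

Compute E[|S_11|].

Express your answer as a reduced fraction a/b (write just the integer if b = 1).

S_11 takes values m ≡ 1 (mod 2) with |m| ≤ 11; P(S_11=m) = C(11,(11+m)/2) · (1/4)^((11+m)/2) · (3/4)^((11-m)/2).
Distribution: P(S=-11)=177147/4194304, P(S=-9)=649539/4194304, P(S=-7)=1082565/4194304, P(S=-5)=1082565/4194304, P(S=-3)=360855/2097152, P(S=-1)=168399/2097152, P(S=1)=56133/2097152, P(S=3)=13365/2097152, P(S=5)=4455/4194304, P(S=7)=495/4194304, P(S=9)=33/4194304, P(S=11)=1/4194304
E[|S_11|] = Σ_m |m|·P(S_11=m) = 1469105/262144

Answer: 1469105/262144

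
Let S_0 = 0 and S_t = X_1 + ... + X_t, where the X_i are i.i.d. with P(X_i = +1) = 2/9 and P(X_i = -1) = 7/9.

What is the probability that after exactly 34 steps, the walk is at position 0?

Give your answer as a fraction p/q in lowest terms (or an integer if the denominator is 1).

Answer: 2635362829027553155615293440/10301051460877537453973547267843

Derivation:
To be at 0 after 34 steps: need exactly 17 steps of +1 and 17 of -1.
Number of such sequences: C(34,17) = 2333606220
Each has probability (2/9)^17 · (7/9)^17 = 30491346729331195904/278128389443693511257285776231761
P = 2333606220 · 30491346729331195904/278128389443693511257285776231761 = 2635362829027553155615293440/10301051460877537453973547267843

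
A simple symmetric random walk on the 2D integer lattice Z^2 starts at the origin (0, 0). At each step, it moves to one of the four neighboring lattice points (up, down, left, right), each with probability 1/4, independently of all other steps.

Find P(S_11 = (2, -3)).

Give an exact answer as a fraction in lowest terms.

Answer: 38115/2097152

Derivation:
Let h be the number of horizontal steps (so 11-h are vertical). To end at (2,-3) need (h+2)/2 right-steps and ((11-h)-3)/2 up-steps.
Sum over h with 2 ≤ h ≤ 8, h ≡ 0 (mod 2), 11-h ≡ 1 (mod 2):
h=2: C(11,2)·C(2,2)·C(9,3) = 55·1·84 = 4620
h=4: C(11,4)·C(4,3)·C(7,2) = 330·4·21 = 27720
h=6: C(11,6)·C(6,4)·C(5,1) = 462·15·5 = 34650
h=8: C(11,8)·C(8,5)·C(3,0) = 165·56·1 = 9240
Total favorable: 76230
Total paths: 4^11 = 4194304
P = 76230/4194304 = 38115/2097152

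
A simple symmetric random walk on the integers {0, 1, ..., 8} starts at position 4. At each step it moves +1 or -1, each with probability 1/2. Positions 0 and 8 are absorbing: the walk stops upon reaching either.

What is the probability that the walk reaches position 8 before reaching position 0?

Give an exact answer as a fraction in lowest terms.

Answer: 1/2

Derivation:
Symmetric walk (p = 1/2): the harmonic-function argument gives P(hit 8 before 0 | start at 4) = a/N.
P = 4/8 = 1/2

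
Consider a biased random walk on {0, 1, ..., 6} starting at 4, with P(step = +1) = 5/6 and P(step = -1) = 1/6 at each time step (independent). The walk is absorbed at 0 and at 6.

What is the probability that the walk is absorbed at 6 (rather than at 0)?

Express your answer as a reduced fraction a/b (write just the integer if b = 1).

Biased walk: p = 5/6, q = 1/6, r = q/p = 1/5
Gambler's ruin: P(hit 6 before 0 | start at 4) = (1 - r^a)/(1 - r^N)
r^4 = 1/625; r^6 = 1/15625
P = (1 - 1/625) / (1 - 1/15625) = 624/625 / 15624/15625 = 650/651

Answer: 650/651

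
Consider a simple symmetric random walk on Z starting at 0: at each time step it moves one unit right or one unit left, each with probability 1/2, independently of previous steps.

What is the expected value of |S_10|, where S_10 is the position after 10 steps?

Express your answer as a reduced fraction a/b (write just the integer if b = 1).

Answer: 315/128

Derivation:
S_10 takes values m ≡ 0 (mod 2) with |m| ≤ 10; P(S_10=m) = C(10,(10+m)/2)/2^10.
Total paths: 2^10 = 1024
Distribution: P(S=-10)=1/1024, P(S=-8)=10/1024, P(S=-6)=45/1024, P(S=-4)=120/1024, P(S=-2)=210/1024, P(S=0)=252/1024, P(S=2)=210/1024, P(S=4)=120/1024, P(S=6)=45/1024, P(S=8)=10/1024, P(S=10)=1/1024
E[|S_10|] = Σ_m |m|·P(S_10=m) = 2520/1024 = 315/128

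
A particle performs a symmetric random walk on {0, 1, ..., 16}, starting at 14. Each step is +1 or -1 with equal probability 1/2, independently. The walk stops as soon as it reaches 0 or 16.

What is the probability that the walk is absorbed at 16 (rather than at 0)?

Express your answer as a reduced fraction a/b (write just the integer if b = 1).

Symmetric walk (p = 1/2): the harmonic-function argument gives P(hit 16 before 0 | start at 14) = a/N.
P = 14/16 = 7/8

Answer: 7/8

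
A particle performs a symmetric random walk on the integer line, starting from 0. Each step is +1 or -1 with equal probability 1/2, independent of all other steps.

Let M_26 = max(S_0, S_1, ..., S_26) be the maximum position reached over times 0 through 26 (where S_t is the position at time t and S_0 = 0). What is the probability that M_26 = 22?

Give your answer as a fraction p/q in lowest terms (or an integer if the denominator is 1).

Let M_26 = max(S_0,...,S_26). Use the reflection principle: for j ≥ 1, #{paths with M_26 ≥ j} = #{S_26 ≥ j} + #{S_26 ≥ j+1}.
By reflection, #{M_26 ≥ 22} = #{S_26 ≥ 22} + #{S_26 ≥ 23} = 352 + 27 = 379.
#{M_26 ≥ 23} = #{S_26 ≥ 23} + #{S_26 ≥ 24} = 27 + 27 = 54.
#{M_26 = 22} = 379 - 54 = 325.
P(M_26 = 22) = 325/67108864 = 325/67108864

Answer: 325/67108864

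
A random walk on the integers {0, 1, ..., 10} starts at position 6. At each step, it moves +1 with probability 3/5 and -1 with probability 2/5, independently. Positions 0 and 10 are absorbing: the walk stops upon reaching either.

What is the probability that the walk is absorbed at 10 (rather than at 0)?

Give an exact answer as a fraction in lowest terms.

Answer: 10773/11605

Derivation:
Biased walk: p = 3/5, q = 2/5, r = q/p = 2/3
Gambler's ruin: P(hit 10 before 0 | start at 6) = (1 - r^a)/(1 - r^N)
r^6 = 64/729; r^10 = 1024/59049
P = (1 - 64/729) / (1 - 1024/59049) = 665/729 / 58025/59049 = 10773/11605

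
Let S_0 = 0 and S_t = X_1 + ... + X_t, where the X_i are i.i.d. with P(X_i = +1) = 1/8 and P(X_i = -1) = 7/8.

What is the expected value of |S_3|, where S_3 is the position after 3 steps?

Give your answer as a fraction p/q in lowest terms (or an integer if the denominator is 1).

S_3 takes values m ≡ 1 (mod 2) with |m| ≤ 3; P(S_3=m) = C(3,(3+m)/2) · (1/8)^((3+m)/2) · (7/8)^((3-m)/2).
Distribution: P(S=-3)=343/512, P(S=-1)=147/512, P(S=1)=21/512, P(S=3)=1/512
E[|S_3|] = Σ_m |m|·P(S_3=m) = 75/32

Answer: 75/32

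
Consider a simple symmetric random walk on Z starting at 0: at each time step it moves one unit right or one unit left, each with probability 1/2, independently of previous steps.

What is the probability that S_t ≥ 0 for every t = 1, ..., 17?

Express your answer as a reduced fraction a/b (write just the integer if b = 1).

Answer: 12155/65536

Derivation:
Let f(t,s) = #length-t paths at position s with S_1..S_t all ≥ 0.
f(t,s) = f(t-1,s-1) + f(t-1,s+1) for s ≥ 0; f(t,s) = 0 for s < 0.
t=0: f(0,0)=1
t=1: f(1,1)=1
t=2: f(2,0)=1 f(2,2)=1
t=3: f(3,1)=2 f(3,3)=1
t=4: f(4,0)=2 f(4,2)=3 f(4,4)=1
t=5: f(5,1)=5 f(5,3)=4 f(5,5)=1
t=6: f(6,0)=5 f(6,2)=9 f(6,4)=5 f(6,6)=1
t=7: f(7,1)=14 f(7,3)=14 f(7,5)=6 f(7,7)=1
t=8: f(8,0)=14 f(8,2)=28 f(8,4)=20 f(8,6)=7 f(8,8)=1
t=9: f(9,1)=42 f(9,3)=48 f(9,5)=27 f(9,7)=8 f(9,9)=1
t=10: f(10,0)=42 f(10,2)=90 f(10,4)=75 f(10,6)=35 f(10,8)=9 f(10,10)=1
t=11: f(11,1)=132 f(11,3)=165 f(11,5)=110 f(11,7)=44 f(11,9)=10 f(11,11)=1
t=12: f(12,0)=132 f(12,2)=297 f(12,4)=275 f(12,6)=154 f(12,8)=54 f(12,10)=11 f(12,12)=1
t=13: f(13,1)=429 f(13,3)=572 f(13,5)=429 f(13,7)=208 f(13,9)=65 f(13,11)=12 f(13,13)=1
t=14: f(14,0)=429 f(14,2)=1001 f(14,4)=1001 f(14,6)=637 f(14,8)=273 f(14,10)=77 f(14,12)=13 f(14,14)=1
t=15: f(15,1)=1430 f(15,3)=2002 f(15,5)=1638 f(15,7)=910 f(15,9)=350 f(15,11)=90 f(15,13)=14 f(15,15)=1
t=16: f(16,0)=1430 f(16,2)=3432 f(16,4)=3640 f(16,6)=2548 f(16,8)=1260 f(16,10)=440 f(16,12)=104 f(16,14)=15 f(16,16)=1
t=17: f(17,1)=4862 f(17,3)=7072 f(17,5)=6188 f(17,7)=3808 f(17,9)=1700 f(17,11)=544 f(17,13)=119 f(17,15)=16 f(17,17)=1
Σ_s f(17,s) = 24310
P = 24310/131072 = 12155/65536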